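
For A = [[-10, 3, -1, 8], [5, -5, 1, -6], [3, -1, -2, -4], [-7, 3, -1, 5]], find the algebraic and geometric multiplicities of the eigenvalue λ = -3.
The characteristic polynomial is (x + 3)^4, so the factor x + 3 appears with exponent 4: the algebraic multiplicity is 4.

rank(A + 3I) = 2, so the eigenspace has dimension 4 - 2 = 2: the geometric multiplicity is 2.

Since 2 < 4, A is not diagonalizable.

algebraic multiplicity 4, geometric multiplicity 2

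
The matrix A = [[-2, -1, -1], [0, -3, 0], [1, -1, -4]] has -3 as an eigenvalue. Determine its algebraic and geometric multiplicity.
The characteristic polynomial is (x + 3)^3, so the factor x + 3 appears with exponent 3: the algebraic multiplicity is 3.

rank(A + 3I) = 1, so the eigenspace has dimension 3 - 1 = 2: the geometric multiplicity is 2.

Since 2 < 3, A is not diagonalizable.

algebraic multiplicity 3, geometric multiplicity 2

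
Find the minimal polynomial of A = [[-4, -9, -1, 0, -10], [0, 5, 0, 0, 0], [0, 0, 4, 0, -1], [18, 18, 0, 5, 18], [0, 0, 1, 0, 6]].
m_A(x) = (x - 5)^2(x + 4)

The characteristic polynomial factors as (x - 5)^4(x + 4). The minimal polynomial is ∏(x - λ)^{k_λ} where k_λ is the size of the largest Jordan block at λ.

For λ = -4: rank(A + 4I) = 4, and the largest Jordan block has size 1 (the smallest k with rank((A + 4I)^k) = rank((A + 4I)^(k+1))).
For λ = 5: rank(A - 5I) = 2, and the largest Jordan block has size 2 (the smallest k with rank((A - 5I)^k) = rank((A - 5I)^(k+1))).

So m_A(x) = (x - 5)^2(x + 4).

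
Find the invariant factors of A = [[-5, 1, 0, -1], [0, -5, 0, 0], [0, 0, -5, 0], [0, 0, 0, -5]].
x + 5, x + 5, (x + 5)^2

The Jordan structure of A has elementary divisors (x + 5)^2, (x + 5), (x + 5). Arranging the block sizes at each eigenvalue in decreasing order and taking row products gives the invariant factors.

Invariant factors (smallest first, each dividing the next): x + 5, x + 5, (x + 5)^2.

Check: the last factor (x + 5)^2 is the minimal polynomial, and the product (x + 5)^4 is the characteristic polynomial.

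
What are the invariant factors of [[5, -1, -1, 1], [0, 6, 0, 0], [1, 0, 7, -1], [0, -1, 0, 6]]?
The Jordan structure of A has elementary divisors (x - 6)^2, (x - 6)^2. Arranging the block sizes at each eigenvalue in decreasing order and taking row products gives the invariant factors.

Invariant factors (smallest first, each dividing the next): (x - 6)^2, (x - 6)^2.

Check: the last factor (x - 6)^2 is the minimal polynomial, and the product (x - 6)^4 is the characteristic polynomial.

(x - 6)^2, (x - 6)^2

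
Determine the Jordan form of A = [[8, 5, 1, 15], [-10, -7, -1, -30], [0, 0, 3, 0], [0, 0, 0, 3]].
J = [[-2, 0, 0, 0], [0, 3, 1, 0], [0, 0, 3, 0], [0, 0, 0, 3]]

The characteristic polynomial is det(xI - A) = (x - 3)^3(x + 2), so the eigenvalues are -2 (algebraic multiplicity 1), 3 (algebraic multiplicity 3).

For λ = -2: algebraic multiplicity 1 gives one 1×1 block.

For λ = 3: rank(A - 3I) = 2, rank((A - 3I)^2) = 1. The eigenspace has dimension 4 - 2 = 2, so there are 2 Jordan blocks; the rank sequence gives block sizes [2, 1].

Assembling the blocks gives the Jordan form J above.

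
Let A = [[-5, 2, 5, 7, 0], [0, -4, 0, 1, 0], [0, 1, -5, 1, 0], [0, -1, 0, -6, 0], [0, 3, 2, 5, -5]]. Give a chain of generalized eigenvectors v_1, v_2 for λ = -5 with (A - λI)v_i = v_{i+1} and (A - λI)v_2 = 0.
We seek v_1 ∈ ker((A + 5I)^2) \ ker(A + 5I), then set v_{i+1} = (A + 5I) v_i.

One such chain is v_1 = [[-9, -1, 0, 1, -4]]^T, v_2 = [[5, 0, 0, 0, 2]]^T. Check: (A + 5I) v_2 = [[0, 0, 0, 0, 0]]^T = 0.

v_1 = [[-9, -1, 0, 1, -4]]^T, v_2 = [[5, 0, 0, 0, 2]]^T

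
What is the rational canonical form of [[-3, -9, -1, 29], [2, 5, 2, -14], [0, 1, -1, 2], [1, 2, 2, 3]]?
The invariant factors of A (the non-unit diagonal entries of the Smith normal form of xI - A over ℚ[x]) are x(x - 3)^2(x + 2), each dividing the next. The characteristic polynomial is their product, x(x - 3)^2(x + 2).

The rational canonical form is the block-diagonal matrix of companion matrices C(f_i):
R = [[0, 0, 0, 0], [1, 0, 0, -18], [0, 1, 0, 3], [0, 0, 1, 4]].

R = [[0, 0, 0, 0], [1, 0, 0, -18], [0, 1, 0, 3], [0, 0, 1, 4]]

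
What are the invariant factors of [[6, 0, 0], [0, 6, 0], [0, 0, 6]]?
The Jordan structure of A has elementary divisors (x - 6), (x - 6), (x - 6). Arranging the block sizes at each eigenvalue in decreasing order and taking row products gives the invariant factors.

Invariant factors (smallest first, each dividing the next): x - 6, x - 6, x - 6.

Check: the last factor x - 6 is the minimal polynomial, and the product (x - 6)^3 is the characteristic polynomial.

x - 6, x - 6, x - 6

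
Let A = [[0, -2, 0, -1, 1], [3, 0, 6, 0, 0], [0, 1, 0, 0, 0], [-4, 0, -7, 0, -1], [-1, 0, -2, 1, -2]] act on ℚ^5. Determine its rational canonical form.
R = [[-1, 0, 0, 0, 0], [0, 0, 0, 0, -3], [0, 1, 0, 0, 0], [0, 0, 1, 0, 3], [0, 0, 0, 1, -1]]

The invariant factors of A (the non-unit diagonal entries of the Smith normal form of xI - A over ℚ[x]) are x + 1, (x + 1)(x^3 - 3x + 3), each dividing the next. The characteristic polynomial is their product, (x + 1)^2(x^3 - 3x + 3).

The rational canonical form is the block-diagonal matrix of companion matrices C(f_i):
R = [[-1, 0, 0, 0, 0], [0, 0, 0, 0, -3], [0, 1, 0, 0, 0], [0, 0, 1, 0, 3], [0, 0, 0, 1, -1]].

Note the characteristic polynomial does not split into linear factors over ℚ, so A has no Jordan form over ℚ; the rational canonical form exists over any field.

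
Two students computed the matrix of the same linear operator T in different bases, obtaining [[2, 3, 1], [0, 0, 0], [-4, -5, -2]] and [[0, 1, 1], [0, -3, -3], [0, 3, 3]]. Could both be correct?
Both have characteristic polynomial x^3, but the minimal polynomial of A is x^3 while the minimal polynomial of B is x^2. The minimal polynomial is a similarity invariant, so A and B are not similar.

No.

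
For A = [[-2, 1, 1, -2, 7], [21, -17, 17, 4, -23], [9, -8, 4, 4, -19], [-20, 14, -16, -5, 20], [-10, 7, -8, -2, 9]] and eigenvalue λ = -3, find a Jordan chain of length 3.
We seek v_1 ∈ ker((A + 3I)^3) \ ker((A + 3I)^2), then set v_{i+1} = (A + 3I) v_i.

One such chain is v_1 = [[0, 1, 1, 0, 0]]^T, v_2 = [[2, 3, -1, -2, -1]]^T, v_3 = [[1, -2, -2, 2, 1]]^T. Check: (A + 3I) v_3 = [[0, 0, 0, 0, 0]]^T = 0.

v_1 = [[0, 1, 1, 0, 0]]^T, v_2 = [[2, 3, -1, -2, -1]]^T, v_3 = [[1, -2, -2, 2, 1]]^T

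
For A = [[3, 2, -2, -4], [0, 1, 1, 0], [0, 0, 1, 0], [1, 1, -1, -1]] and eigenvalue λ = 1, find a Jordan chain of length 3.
v_1 = [[0, 1, 1, 0]]^T, v_2 = [[0, 1, 0, 0]]^T, v_3 = [[2, 0, 0, 1]]^T

We seek v_1 ∈ ker((A - I)^3) \ ker((A - I)^2), then set v_{i+1} = (A - I) v_i.

One such chain is v_1 = [[0, 1, 1, 0]]^T, v_2 = [[0, 1, 0, 0]]^T, v_3 = [[2, 0, 0, 1]]^T. Check: (A - I) v_3 = [[0, 0, 0, 0]]^T = 0.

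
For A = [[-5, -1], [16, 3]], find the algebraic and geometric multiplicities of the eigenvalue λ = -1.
algebraic multiplicity 2, geometric multiplicity 1

The characteristic polynomial is (x + 1)^2, so the factor x + 1 appears with exponent 2: the algebraic multiplicity is 2.

rank(A + I) = 1, so the eigenspace has dimension 2 - 1 = 1: the geometric multiplicity is 1.

Since 1 < 2, A is not diagonalizable.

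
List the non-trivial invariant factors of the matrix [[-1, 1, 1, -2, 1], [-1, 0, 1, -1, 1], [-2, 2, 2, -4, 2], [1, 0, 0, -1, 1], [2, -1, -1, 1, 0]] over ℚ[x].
x^2, x^3

The Jordan structure of A has elementary divisors x^3, x^2. Arranging the block sizes at each eigenvalue in decreasing order and taking row products gives the invariant factors.

Invariant factors (smallest first, each dividing the next): x^2, x^3.

Check: the last factor x^3 is the minimal polynomial, and the product x^5 is the characteristic polynomial.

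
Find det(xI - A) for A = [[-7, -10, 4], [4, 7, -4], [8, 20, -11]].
χ_A(x) = (x + 3)^2(x + 5)

xI - A = [[x + 7, 10, -4], [-4, x - 7, 4], [-8, -20, x + 11]].

Expanding det(xI - A) along the first row:
det(xI - A) = + (x + 7)·det([[x - 7, 4], [-20, x + 11]]) - (10)·det([[-4, 4], [-8, x + 11]]) + (-4)·det([[-4, x - 7], [-8, -20]]).

Evaluating gives χ_A(x) = x^3 + 11x^2 + 39x + 45 = (x + 3)^2(x + 5).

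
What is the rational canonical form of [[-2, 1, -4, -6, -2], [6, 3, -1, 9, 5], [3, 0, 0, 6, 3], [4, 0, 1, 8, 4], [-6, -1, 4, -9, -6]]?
R = [[0, 1, 0, 0, 0], [1, 3, 0, 0, 0], [0, 0, 0, 0, 3], [0, 0, 1, 0, 10], [0, 0, 0, 1, 0]]

The invariant factors of A (the non-unit diagonal entries of the Smith normal form of xI - A over ℚ[x]) are x^2 - 3x - 1, (x + 3)(x^2 - 3x - 1), each dividing the next. The characteristic polynomial is their product, (x + 3)(x^2 - 3x - 1)^2.

The rational canonical form is the block-diagonal matrix of companion matrices C(f_i):
R = [[0, 1, 0, 0, 0], [1, 3, 0, 0, 0], [0, 0, 0, 0, 3], [0, 0, 1, 0, 10], [0, 0, 0, 1, 0]].

Note the characteristic polynomial does not split into linear factors over ℚ, so A has no Jordan form over ℚ; the rational canonical form exists over any field.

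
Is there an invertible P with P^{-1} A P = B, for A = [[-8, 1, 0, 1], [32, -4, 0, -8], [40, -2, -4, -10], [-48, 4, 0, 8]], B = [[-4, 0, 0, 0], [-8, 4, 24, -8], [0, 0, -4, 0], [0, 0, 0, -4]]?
Both have characteristic polynomial (x - 4)(x + 4)^3, but the minimal polynomial of A is (x - 4)(x + 4)^2 while the minimal polynomial of B is (x - 4)(x + 4). The minimal polynomial is a similarity invariant, so A and B are not similar.

No.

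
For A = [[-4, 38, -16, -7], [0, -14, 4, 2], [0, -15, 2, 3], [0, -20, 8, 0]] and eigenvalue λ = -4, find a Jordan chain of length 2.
v_1 = [[4, -1, -2, -1]]^T, v_2 = [[1, 0, 0, 0]]^T

We seek v_1 ∈ ker((A + 4I)^2) \ ker(A + 4I), then set v_{i+1} = (A + 4I) v_i.

One such chain is v_1 = [[4, -1, -2, -1]]^T, v_2 = [[1, 0, 0, 0]]^T. Check: (A + 4I) v_2 = [[0, 0, 0, 0]]^T = 0.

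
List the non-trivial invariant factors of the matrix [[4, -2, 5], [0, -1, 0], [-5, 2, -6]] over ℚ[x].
The Jordan structure of A has elementary divisors (x + 1)^2, (x + 1). Arranging the block sizes at each eigenvalue in decreasing order and taking row products gives the invariant factors.

Invariant factors (smallest first, each dividing the next): x + 1, (x + 1)^2.

Check: the last factor (x + 1)^2 is the minimal polynomial, and the product (x + 1)^3 is the characteristic polynomial.

x + 1, (x + 1)^2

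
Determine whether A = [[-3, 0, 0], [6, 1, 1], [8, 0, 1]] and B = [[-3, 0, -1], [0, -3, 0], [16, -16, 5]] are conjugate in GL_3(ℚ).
Two matrices over a field are similar if and only if they have the same invariant factors.

Both A and B have characteristic polynomial (x - 1)^2(x + 3) and minimal polynomial (x - 1)^2(x + 3). Computing further, both have invariant factors (x - 1)^2(x + 3). Hence A and B are similar.

Yes.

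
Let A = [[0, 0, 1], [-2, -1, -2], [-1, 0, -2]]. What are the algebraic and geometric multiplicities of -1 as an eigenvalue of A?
algebraic multiplicity 3, geometric multiplicity 2

The characteristic polynomial is (x + 1)^3, so the factor x + 1 appears with exponent 3: the algebraic multiplicity is 3.

rank(A + I) = 1, so the eigenspace has dimension 3 - 1 = 2: the geometric multiplicity is 2.

Since 2 < 3, A is not diagonalizable.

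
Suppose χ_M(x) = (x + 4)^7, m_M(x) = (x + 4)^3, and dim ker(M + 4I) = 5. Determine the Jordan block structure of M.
λ = -4: algebraic multiplicity 7 (exponent in χ_M), largest block size 3 (exponent in m_M), 5 blocks (geometric multiplicity). These force block sizes [3, 1, 1, 1, 1].

Jordan blocks: (-4, 3), (-4, 1), (-4, 1), (-4, 1), (-4, 1)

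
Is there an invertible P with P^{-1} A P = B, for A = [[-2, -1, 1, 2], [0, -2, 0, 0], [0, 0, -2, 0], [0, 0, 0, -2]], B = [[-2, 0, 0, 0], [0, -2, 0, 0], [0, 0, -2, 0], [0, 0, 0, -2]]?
No.

Both have characteristic polynomial (x + 2)^4, but the minimal polynomial of A is (x + 2)^2 while the minimal polynomial of B is x + 2. The minimal polynomial is a similarity invariant, so A and B are not similar.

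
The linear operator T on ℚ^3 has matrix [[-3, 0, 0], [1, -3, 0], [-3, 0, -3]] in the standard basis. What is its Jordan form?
The characteristic polynomial is det(xI - A) = (x + 3)^3, so the eigenvalues are -3 (algebraic multiplicity 3).

For λ = -3: rank(A + 3I) = 1, rank((A + 3I)^2) = 0. The eigenspace has dimension 3 - 1 = 2, so there are 2 Jordan blocks; the rank sequence gives block sizes [2, 1].

Assembling the blocks gives the Jordan form J above.

J = [[-3, 1, 0], [0, -3, 0], [0, 0, -3]]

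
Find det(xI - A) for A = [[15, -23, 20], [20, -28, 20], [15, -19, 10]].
xI - A = [[x - 15, 23, -20], [-20, x + 28, -20], [-15, 19, x - 10]].

Expanding det(xI - A) along the first row:
det(xI - A) = + (x - 15)·det([[x + 28, -20], [19, x - 10]]) - (23)·det([[-20, -20], [-15, x - 10]]) + (-20)·det([[-20, x + 28], [-15, 19]]).

Evaluating gives χ_A(x) = x^3 + 3x^2 - 10x = x(x - 2)(x + 5).

χ_A(x) = x(x - 2)(x + 5)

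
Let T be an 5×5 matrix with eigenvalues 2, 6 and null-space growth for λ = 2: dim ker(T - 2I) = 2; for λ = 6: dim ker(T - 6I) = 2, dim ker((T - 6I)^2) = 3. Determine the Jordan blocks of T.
λ = 2: successive nullity increments [2] count blocks of size ≥ k; block sizes are [1, 1].
λ = 6: successive nullity increments [2, 1] count blocks of size ≥ k; block sizes are [2, 1].

Jordan blocks: (2, 1), (2, 1), (6, 2), (6, 1)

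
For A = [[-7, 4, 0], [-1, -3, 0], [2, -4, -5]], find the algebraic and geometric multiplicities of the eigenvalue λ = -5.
The characteristic polynomial is (x + 5)^3, so the factor x + 5 appears with exponent 3: the algebraic multiplicity is 3.

rank(A + 5I) = 1, so the eigenspace has dimension 3 - 1 = 2: the geometric multiplicity is 2.

Since 2 < 3, A is not diagonalizable.

algebraic multiplicity 3, geometric multiplicity 2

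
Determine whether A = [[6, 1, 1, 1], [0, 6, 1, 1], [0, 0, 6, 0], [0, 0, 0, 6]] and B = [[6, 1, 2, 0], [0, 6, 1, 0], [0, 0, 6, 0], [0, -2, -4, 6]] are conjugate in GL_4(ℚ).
Two matrices over a field are similar if and only if they have the same invariant factors.

Both A and B have characteristic polynomial (x - 6)^4 and minimal polynomial (x - 6)^3. Computing further, both have invariant factors x - 6, (x - 6)^3. Hence A and B are similar.

Yes.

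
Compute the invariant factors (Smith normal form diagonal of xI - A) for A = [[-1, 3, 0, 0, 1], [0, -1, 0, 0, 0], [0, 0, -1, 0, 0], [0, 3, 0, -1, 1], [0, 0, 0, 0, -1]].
x + 1, x + 1, x + 1, (x + 1)^2

The Jordan structure of A has elementary divisors (x + 1)^2, (x + 1), (x + 1), (x + 1). Arranging the block sizes at each eigenvalue in decreasing order and taking row products gives the invariant factors.

Invariant factors (smallest first, each dividing the next): x + 1, x + 1, x + 1, (x + 1)^2.

Check: the last factor (x + 1)^2 is the minimal polynomial, and the product (x + 1)^5 is the characteristic polynomial.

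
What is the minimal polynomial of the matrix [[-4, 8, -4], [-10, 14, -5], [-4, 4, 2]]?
m_A(x) = (x - 4)^2

The characteristic polynomial factors as (x - 4)^3. The minimal polynomial is ∏(x - λ)^{k_λ} where k_λ is the size of the largest Jordan block at λ.

For λ = 4: rank(A - 4I) = 1, and the largest Jordan block has size 2 (the smallest k with rank((A - 4I)^k) = rank((A - 4I)^(k+1))).

So m_A(x) = (x - 4)^2.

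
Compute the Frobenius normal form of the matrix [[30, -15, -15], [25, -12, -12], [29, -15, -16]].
R = [[0, 0, -15], [1, 0, 18], [0, 1, 2]]

The invariant factors of A (the non-unit diagonal entries of the Smith normal form of xI - A over ℚ[x]) are (x - 5)(x^2 + 3x - 3), each dividing the next. The characteristic polynomial is their product, (x - 5)(x^2 + 3x - 3).

The rational canonical form is the block-diagonal matrix of companion matrices C(f_i):
R = [[0, 0, -15], [1, 0, 18], [0, 1, 2]].

Note the characteristic polynomial does not split into linear factors over ℚ, so A has no Jordan form over ℚ; the rational canonical form exists over any field.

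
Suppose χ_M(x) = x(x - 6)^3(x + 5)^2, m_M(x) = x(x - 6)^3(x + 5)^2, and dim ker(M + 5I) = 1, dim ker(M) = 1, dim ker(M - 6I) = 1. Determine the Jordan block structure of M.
Jordan blocks: (-5, 2), (0, 1), (6, 3)

λ = -5: algebraic multiplicity 2 (exponent in χ_M), largest block size 2 (exponent in m_M), 1 block (geometric multiplicity). This forces block sizes [2].
λ = 0: algebraic multiplicity 1 (exponent in χ_M), largest block size 1 (exponent in m_M), 1 block (geometric multiplicity). This forces block sizes [1].
λ = 6: algebraic multiplicity 3 (exponent in χ_M), largest block size 3 (exponent in m_M), 1 block (geometric multiplicity). This forces block sizes [3].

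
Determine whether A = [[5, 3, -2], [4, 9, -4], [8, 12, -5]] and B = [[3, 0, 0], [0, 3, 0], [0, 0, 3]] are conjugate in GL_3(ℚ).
No.

Both have characteristic polynomial (x - 3)^3, but the minimal polynomial of A is (x - 3)^2 while the minimal polynomial of B is x - 3. The minimal polynomial is a similarity invariant, so A and B are not similar.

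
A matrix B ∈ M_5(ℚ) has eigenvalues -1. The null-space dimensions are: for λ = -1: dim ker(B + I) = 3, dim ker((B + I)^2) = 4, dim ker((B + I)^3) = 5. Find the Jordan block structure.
Jordan blocks: (-1, 3), (-1, 1), (-1, 1)

λ = -1: successive nullity increments [3, 1, 1] count blocks of size ≥ k; block sizes are [3, 1, 1].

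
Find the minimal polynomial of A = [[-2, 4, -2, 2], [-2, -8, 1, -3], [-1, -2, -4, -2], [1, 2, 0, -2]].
The characteristic polynomial factors as (x + 4)^4. The minimal polynomial is ∏(x - λ)^{k_λ} where k_λ is the size of the largest Jordan block at λ.

For λ = -4: rank(A + 4I) = 2, and the largest Jordan block has size 2 (the smallest k with rank((A + 4I)^k) = rank((A + 4I)^(k+1))).

So m_A(x) = (x + 4)^2.

m_A(x) = (x + 4)^2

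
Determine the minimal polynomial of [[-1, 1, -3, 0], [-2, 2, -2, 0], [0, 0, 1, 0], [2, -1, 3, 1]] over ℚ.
The characteristic polynomial factors as x(x - 1)^3. The minimal polynomial is ∏(x - λ)^{k_λ} where k_λ is the size of the largest Jordan block at λ.

For λ = 0: rank(A) = 3, and the largest Jordan block has size 1 (the smallest k with rank(A^k) = rank(A^(k+1))).
For λ = 1: rank(A - I) = 2, and the largest Jordan block has size 2 (the smallest k with rank((A - I)^k) = rank((A - I)^(k+1))).

So m_A(x) = x(x - 1)^2.

m_A(x) = x(x - 1)^2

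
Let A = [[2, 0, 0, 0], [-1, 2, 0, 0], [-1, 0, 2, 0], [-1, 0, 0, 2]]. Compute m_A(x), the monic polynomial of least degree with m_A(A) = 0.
m_A(x) = (x - 2)^2

The characteristic polynomial factors as (x - 2)^4. The minimal polynomial is ∏(x - λ)^{k_λ} where k_λ is the size of the largest Jordan block at λ.

For λ = 2: rank(A - 2I) = 1, and the largest Jordan block has size 2 (the smallest k with rank((A - 2I)^k) = rank((A - 2I)^(k+1))).

So m_A(x) = (x - 2)^2.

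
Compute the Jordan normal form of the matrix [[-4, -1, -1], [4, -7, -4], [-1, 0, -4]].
J = [[-5, 1, 0], [0, -5, 1], [0, 0, -5]]

The characteristic polynomial is det(xI - A) = (x + 5)^3, so the eigenvalues are -5 (algebraic multiplicity 3).

For λ = -5: rank(A + 5I) = 2, rank((A + 5I)^2) = 1, rank((A + 5I)^3) = 0. The eigenspace has dimension 3 - 2 = 1, so there is 1 Jordan block; the rank sequence gives block sizes [3].

Assembling the blocks gives the Jordan form J above.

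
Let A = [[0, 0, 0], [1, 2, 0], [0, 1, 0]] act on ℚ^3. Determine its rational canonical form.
R = [[0, 0, 0], [1, 0, 0], [0, 1, 2]]

The invariant factors of A (the non-unit diagonal entries of the Smith normal form of xI - A over ℚ[x]) are x^2(x - 2), each dividing the next. The characteristic polynomial is their product, x^2(x - 2).

The rational canonical form is the block-diagonal matrix of companion matrices C(f_i):
R = [[0, 0, 0], [1, 0, 0], [0, 1, 2]].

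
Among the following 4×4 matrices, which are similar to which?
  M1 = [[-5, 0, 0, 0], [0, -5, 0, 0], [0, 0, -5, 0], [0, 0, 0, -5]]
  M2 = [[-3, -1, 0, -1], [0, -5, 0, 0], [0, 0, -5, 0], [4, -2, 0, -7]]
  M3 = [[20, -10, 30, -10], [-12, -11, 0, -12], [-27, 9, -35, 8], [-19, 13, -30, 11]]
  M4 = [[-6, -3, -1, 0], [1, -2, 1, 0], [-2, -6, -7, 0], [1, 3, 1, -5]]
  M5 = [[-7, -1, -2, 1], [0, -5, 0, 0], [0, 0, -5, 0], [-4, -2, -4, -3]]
Characteristic polynomials: χ_{M1} = (x + 5)^4, χ_{M2} = (x + 5)^4, χ_{M3} = x(x + 5)^3, χ_{M4} = (x + 5)^4, χ_{M5} = (x + 5)^4.

{M1}: invariant factors x + 5, x + 5, x + 5, x + 5.

{M2, M4, M5}: invariant factors x + 5, x + 5, (x + 5)^2.

{M3}: invariant factors x + 5, x(x + 5)^2.

Matrices are similar if and only if their invariant-factor lists agree; the partition into similarity classes is {M1}, {M2, M4, M5}, {M3}.

3 classes: {M1}, {M2, M4, M5}, {M3}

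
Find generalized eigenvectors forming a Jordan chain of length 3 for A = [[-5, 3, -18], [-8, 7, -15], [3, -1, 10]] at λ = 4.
v_1 = [[-2, 0, 1]]^T, v_2 = [[0, 1, 0]]^T, v_3 = [[3, 3, -1]]^T

We seek v_1 ∈ ker((A - 4I)^3) \ ker((A - 4I)^2), then set v_{i+1} = (A - 4I) v_i.

One such chain is v_1 = [[-2, 0, 1]]^T, v_2 = [[0, 1, 0]]^T, v_3 = [[3, 3, -1]]^T. Check: (A - 4I) v_3 = [[0, 0, 0]]^T = 0.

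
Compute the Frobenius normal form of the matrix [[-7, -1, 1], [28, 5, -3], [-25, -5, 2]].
The invariant factors of A (the non-unit diagonal entries of the Smith normal form of xI - A over ℚ[x]) are x^3 - x - 1, each dividing the next. The characteristic polynomial is their product, x^3 - x - 1.

The rational canonical form is the block-diagonal matrix of companion matrices C(f_i):
R = [[0, 0, 1], [1, 0, 1], [0, 1, 0]].

Note the characteristic polynomial does not split into linear factors over ℚ, so A has no Jordan form over ℚ; the rational canonical form exists over any field.

R = [[0, 0, 1], [1, 0, 1], [0, 1, 0]]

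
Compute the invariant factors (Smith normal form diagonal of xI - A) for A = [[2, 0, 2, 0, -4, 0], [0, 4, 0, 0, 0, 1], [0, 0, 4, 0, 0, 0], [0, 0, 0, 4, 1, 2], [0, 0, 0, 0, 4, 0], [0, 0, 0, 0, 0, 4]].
x - 4, (x - 4)^2, (x - 4)^2(x - 2)

The Jordan structure of A has elementary divisors (x - 2), (x - 4)^2, (x - 4)^2, (x - 4). Arranging the block sizes at each eigenvalue in decreasing order and taking row products gives the invariant factors.

Invariant factors (smallest first, each dividing the next): x - 4, (x - 4)^2, (x - 4)^2(x - 2).

Check: the last factor (x - 4)^2(x - 2) is the minimal polynomial, and the product (x - 4)^5(x - 2) is the characteristic polynomial.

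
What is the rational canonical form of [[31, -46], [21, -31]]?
R = [[0, -5], [1, 0]]

The invariant factors of A (the non-unit diagonal entries of the Smith normal form of xI - A over ℚ[x]) are x^2 + 5, each dividing the next. The characteristic polynomial is their product, x^2 + 5.

The rational canonical form is the block-diagonal matrix of companion matrices C(f_i):
R = [[0, -5], [1, 0]].

Note the characteristic polynomial does not split into linear factors over ℚ, so A has no Jordan form over ℚ; the rational canonical form exists over any field.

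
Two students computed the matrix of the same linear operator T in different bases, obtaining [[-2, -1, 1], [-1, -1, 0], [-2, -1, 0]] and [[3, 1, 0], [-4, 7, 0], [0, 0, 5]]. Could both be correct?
No.

trace(A) = -3 but trace(B) = 15. The trace is a similarity invariant, so A and B are not similar.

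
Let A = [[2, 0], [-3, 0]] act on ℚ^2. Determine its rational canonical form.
The invariant factors of A (the non-unit diagonal entries of the Smith normal form of xI - A over ℚ[x]) are x(x - 2), each dividing the next. The characteristic polynomial is their product, x(x - 2).

The rational canonical form is the block-diagonal matrix of companion matrices C(f_i):
R = [[0, 0], [1, 2]].

R = [[0, 0], [1, 2]]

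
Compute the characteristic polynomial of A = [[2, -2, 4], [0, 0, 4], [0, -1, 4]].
χ_A(x) = (x - 2)^3

xI - A = [[x - 2, 2, -4], [0, x, -4], [0, 1, x - 4]].

Expanding det(xI - A) along the first row:
det(xI - A) = + (x - 2)·det([[x, -4], [1, x - 4]]) - (2)·det([[0, -4], [0, x - 4]]) + (-4)·det([[0, x], [0, 1]]).

Evaluating gives χ_A(x) = x^3 - 6x^2 + 12x - 8 = (x - 2)^3.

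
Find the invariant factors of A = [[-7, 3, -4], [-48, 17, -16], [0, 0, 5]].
The Jordan structure of A has elementary divisors (x - 5)^2, (x - 5). Arranging the block sizes at each eigenvalue in decreasing order and taking row products gives the invariant factors.

Invariant factors (smallest first, each dividing the next): x - 5, (x - 5)^2.

Check: the last factor (x - 5)^2 is the minimal polynomial, and the product (x - 5)^3 is the characteristic polynomial.

x - 5, (x - 5)^2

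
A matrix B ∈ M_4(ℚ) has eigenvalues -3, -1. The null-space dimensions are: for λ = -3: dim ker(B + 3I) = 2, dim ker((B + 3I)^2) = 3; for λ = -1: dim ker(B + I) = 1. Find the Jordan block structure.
Jordan blocks: (-3, 2), (-3, 1), (-1, 1)

λ = -3: successive nullity increments [2, 1] count blocks of size ≥ k; block sizes are [2, 1].
λ = -1: successive nullity increments [1] count blocks of size ≥ k; block sizes are [1].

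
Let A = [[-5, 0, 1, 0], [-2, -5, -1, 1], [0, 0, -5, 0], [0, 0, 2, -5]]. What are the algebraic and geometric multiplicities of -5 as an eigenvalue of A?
algebraic multiplicity 4, geometric multiplicity 2

The characteristic polynomial is (x + 5)^4, so the factor x + 5 appears with exponent 4: the algebraic multiplicity is 4.

rank(A + 5I) = 2, so the eigenspace has dimension 4 - 2 = 2: the geometric multiplicity is 2.

Since 2 < 4, A is not diagonalizable.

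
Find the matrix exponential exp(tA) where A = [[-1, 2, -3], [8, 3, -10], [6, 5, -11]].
A has Jordan form J = [[-3, 1, 0], [0, -3, 1], [0, 0, -3]] with A = PJP^{-1}, so e^{tA} = P e^{tJ} P^{-1}.

For a Jordan block J_k(λ), e^{tJ_k(λ)} = e^{λt} · (I + tN + t^2 N^2/2! + ... + t^{k-1} N^{k-1}/(k-1)!) where N is the nilpotent superdiagonal part.

Assembling the blocks and conjugating back gives the entries of e^{tA} as shown above.

e^{tA} = [[(t^2 + 2*t + 1)*e^{-3*t}, t*(t + 4)*e^{-3*t}/2, t*(-t - 3)*e^{-3*t}], [2*t*(t + 4)*e^{-3*t}, (t^2 + 6*t + 1)*e^{-3*t}, 2*t*(-t - 5)*e^{-3*t}], [2*t*(t + 3)*e^{-3*t}, t*(t + 5)*e^{-3*t}, (-2*t^2 - 8*t + 1)*e^{-3*t}]]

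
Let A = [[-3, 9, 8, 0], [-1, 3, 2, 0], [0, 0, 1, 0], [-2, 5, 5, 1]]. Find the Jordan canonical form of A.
The characteristic polynomial is det(xI - A) = x^2(x - 1)^2, so the eigenvalues are 0 (algebraic multiplicity 2), 1 (algebraic multiplicity 2).

For λ = 0: rank(A) = 3, rank(A^2) = 2. The eigenspace has dimension 4 - 3 = 1, so there is 1 Jordan block; the rank sequence gives block sizes [2].

For λ = 1: rank(A - I) = 3, rank((A - I)^2) = 2. The eigenspace has dimension 4 - 3 = 1, so there is 1 Jordan block; the rank sequence gives block sizes [2].

Assembling the blocks gives the Jordan form J above.

J = [[0, 1, 0, 0], [0, 0, 0, 0], [0, 0, 1, 1], [0, 0, 0, 1]]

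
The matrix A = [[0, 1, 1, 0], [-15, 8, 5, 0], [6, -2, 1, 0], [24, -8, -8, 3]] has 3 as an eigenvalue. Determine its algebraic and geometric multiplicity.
The characteristic polynomial is (x - 3)^4, so the factor x - 3 appears with exponent 4: the algebraic multiplicity is 4.

rank(A - 3I) = 1, so the eigenspace has dimension 4 - 1 = 3: the geometric multiplicity is 3.

Since 3 < 4, A is not diagonalizable.

algebraic multiplicity 4, geometric multiplicity 3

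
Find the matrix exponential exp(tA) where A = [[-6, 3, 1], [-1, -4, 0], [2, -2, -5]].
e^{tA} = [[(1 - t)*e^{-5*t}, t*(3 - t)*e^{-5*t}, t*(2 - t)*e^{-5*t}/2], [-t*e^{-5*t}, (-t^2 + t + 1)*e^{-5*t}, -t^2*e^{-5*t}/2], [2*t*e^{-5*t}, 2*t*(t - 1)*e^{-5*t}, (t^2 + 1)*e^{-5*t}]]

A has Jordan form J = [[-5, 1, 0], [0, -5, 1], [0, 0, -5]] with A = PJP^{-1}, so e^{tA} = P e^{tJ} P^{-1}.

For a Jordan block J_k(λ), e^{tJ_k(λ)} = e^{λt} · (I + tN + t^2 N^2/2! + ... + t^{k-1} N^{k-1}/(k-1)!) where N is the nilpotent superdiagonal part.

Assembling the blocks and conjugating back gives the entries of e^{tA} as shown above.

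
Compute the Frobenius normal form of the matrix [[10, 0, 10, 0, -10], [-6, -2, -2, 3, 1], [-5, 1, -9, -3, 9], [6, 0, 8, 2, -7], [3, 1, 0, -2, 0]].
R = [[0, 0, 0, 0, -10], [1, 0, 0, 0, -7], [0, 1, 0, 0, 4], [0, 0, 1, 0, 3], [0, 0, 0, 1, 1]]

The invariant factors of A (the non-unit diagonal entries of the Smith normal form of xI - A over ℚ[x]) are (x - 2)(x + 1)(x^3 - x - 5), each dividing the next. The characteristic polynomial is their product, (x - 2)(x + 1)(x^3 - x - 5).

The rational canonical form is the block-diagonal matrix of companion matrices C(f_i):
R = [[0, 0, 0, 0, -10], [1, 0, 0, 0, -7], [0, 1, 0, 0, 4], [0, 0, 1, 0, 3], [0, 0, 0, 1, 1]].

Note the characteristic polynomial does not split into linear factors over ℚ, so A has no Jordan form over ℚ; the rational canonical form exists over any field.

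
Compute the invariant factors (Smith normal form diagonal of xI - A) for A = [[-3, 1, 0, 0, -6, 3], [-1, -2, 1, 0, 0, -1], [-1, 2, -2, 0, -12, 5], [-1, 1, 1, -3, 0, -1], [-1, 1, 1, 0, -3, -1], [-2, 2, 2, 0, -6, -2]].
x + 3, x + 3, x(x + 3)^3

The Jordan structure of A has elementary divisors (x + 3)^3, (x + 3), (x + 3), x. Arranging the block sizes at each eigenvalue in decreasing order and taking row products gives the invariant factors.

Invariant factors (smallest first, each dividing the next): x + 3, x + 3, x(x + 3)^3.

Check: the last factor x(x + 3)^3 is the minimal polynomial, and the product x(x + 3)^5 is the characteristic polynomial.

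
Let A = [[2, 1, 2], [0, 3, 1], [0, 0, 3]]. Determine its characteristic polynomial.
xI - A = [[x - 2, -1, -2], [0, x - 3, -1], [0, 0, x - 3]].

Expanding det(xI - A) along the first row:
det(xI - A) = + (x - 2)·det([[x - 3, -1], [0, x - 3]]) - (-1)·det([[0, -1], [0, x - 3]]) + (-2)·det([[0, x - 3], [0, 0]]).

Evaluating gives χ_A(x) = x^3 - 8x^2 + 21x - 18 = (x - 3)^2(x - 2).

χ_A(x) = (x - 3)^2(x - 2)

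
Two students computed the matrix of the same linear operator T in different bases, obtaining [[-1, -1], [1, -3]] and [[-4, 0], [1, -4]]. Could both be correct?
No.

trace(A) = -4 but trace(B) = -8. The trace is a similarity invariant, so A and B are not similar.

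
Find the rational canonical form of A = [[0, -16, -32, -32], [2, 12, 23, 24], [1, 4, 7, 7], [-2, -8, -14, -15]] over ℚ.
R = [[0, 0, 0, -16], [1, 0, 0, -8], [0, 1, 0, 3], [0, 0, 1, 4]]

The invariant factors of A (the non-unit diagonal entries of the Smith normal form of xI - A over ℚ[x]) are (x - 4)(x^3 - 3x - 4), each dividing the next. The characteristic polynomial is their product, (x - 4)(x^3 - 3x - 4).

The rational canonical form is the block-diagonal matrix of companion matrices C(f_i):
R = [[0, 0, 0, -16], [1, 0, 0, -8], [0, 1, 0, 3], [0, 0, 1, 4]].

Note the characteristic polynomial does not split into linear factors over ℚ, so A has no Jordan form over ℚ; the rational canonical form exists over any field.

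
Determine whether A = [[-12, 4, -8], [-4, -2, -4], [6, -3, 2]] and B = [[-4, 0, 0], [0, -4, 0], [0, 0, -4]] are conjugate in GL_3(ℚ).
No.

Both have characteristic polynomial (x + 4)^3, but the minimal polynomial of A is (x + 4)^2 while the minimal polynomial of B is x + 4. The minimal polynomial is a similarity invariant, so A and B are not similar.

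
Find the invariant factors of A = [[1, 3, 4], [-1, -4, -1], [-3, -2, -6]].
The Jordan structure of A has elementary divisors (x + 3)^3. Arranging the block sizes at each eigenvalue in decreasing order and taking row products gives the invariant factors.

Invariant factors (smallest first, each dividing the next): (x + 3)^3.

Check: the last factor (x + 3)^3 is the minimal polynomial, and the product (x + 3)^3 is the characteristic polynomial.

(x + 3)^3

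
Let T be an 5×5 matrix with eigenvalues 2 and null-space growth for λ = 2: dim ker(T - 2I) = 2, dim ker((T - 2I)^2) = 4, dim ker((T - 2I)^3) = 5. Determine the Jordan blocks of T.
λ = 2: successive nullity increments [2, 2, 1] count blocks of size ≥ k; block sizes are [3, 2].

Jordan blocks: (2, 3), (2, 2)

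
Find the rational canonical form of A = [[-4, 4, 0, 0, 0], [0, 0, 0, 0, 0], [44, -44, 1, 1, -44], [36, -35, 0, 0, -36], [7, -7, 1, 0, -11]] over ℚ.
The invariant factors of A (the non-unit diagonal entries of the Smith normal form of xI - A over ℚ[x]) are x + 4, x(x + 3)^2(x + 4), each dividing the next. The characteristic polynomial is their product, x(x + 3)^2(x + 4)^2.

The rational canonical form is the block-diagonal matrix of companion matrices C(f_i):
R = [[-4, 0, 0, 0, 0], [0, 0, 0, 0, 0], [0, 1, 0, 0, -36], [0, 0, 1, 0, -33], [0, 0, 0, 1, -10]].

R = [[-4, 0, 0, 0, 0], [0, 0, 0, 0, 0], [0, 1, 0, 0, -36], [0, 0, 1, 0, -33], [0, 0, 0, 1, -10]]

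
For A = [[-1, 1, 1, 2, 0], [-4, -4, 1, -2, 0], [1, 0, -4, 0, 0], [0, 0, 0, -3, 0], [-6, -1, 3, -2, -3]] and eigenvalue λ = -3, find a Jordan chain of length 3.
We seek v_1 ∈ ker((A + 3I)^3) \ ker((A + 3I)^2), then set v_{i+1} = (A + 3I) v_i.

One such chain is v_1 = [[1, 0, 0, 0, 3]]^T, v_2 = [[2, -4, 1, 0, -6]]^T, v_3 = [[1, -3, 1, 0, -5]]^T. Check: (A + 3I) v_3 = [[0, 0, 0, 0, 0]]^T = 0.

v_1 = [[1, 0, 0, 0, 3]]^T, v_2 = [[2, -4, 1, 0, -6]]^T, v_3 = [[1, -3, 1, 0, -5]]^T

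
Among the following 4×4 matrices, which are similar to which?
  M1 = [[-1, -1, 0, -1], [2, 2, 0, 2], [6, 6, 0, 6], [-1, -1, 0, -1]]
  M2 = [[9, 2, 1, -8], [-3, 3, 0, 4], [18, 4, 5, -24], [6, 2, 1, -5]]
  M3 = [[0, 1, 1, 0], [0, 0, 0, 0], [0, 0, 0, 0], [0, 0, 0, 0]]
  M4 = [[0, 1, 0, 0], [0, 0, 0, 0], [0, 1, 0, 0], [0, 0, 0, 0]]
Characteristic polynomials: χ_{M1} = x^4, χ_{M2} = (x - 3)^4, χ_{M3} = x^4, χ_{M4} = x^4.

{M1, M3, M4}: invariant factors x, x, x^2.

{M2}: invariant factors x - 3, (x - 3)^3.

Matrices are similar if and only if their invariant-factor lists agree; the partition into similarity classes is {M1, M3, M4}, {M2}.

2 classes: {M1, M3, M4}, {M2}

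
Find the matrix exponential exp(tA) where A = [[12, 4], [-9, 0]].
e^{tA} = [[(6*t + 1)*e^{6*t}, 4*t*e^{6*t}], [-9*t*e^{6*t}, (1 - 6*t)*e^{6*t}]]

A has Jordan form J = [[6, 1], [0, 6]] with A = PJP^{-1}, so e^{tA} = P e^{tJ} P^{-1}.

For a Jordan block J_k(λ), e^{tJ_k(λ)} = e^{λt} · (I + tN + t^2 N^2/2! + ... + t^{k-1} N^{k-1}/(k-1)!) where N is the nilpotent superdiagonal part.

Assembling the blocks and conjugating back gives the entries of e^{tA} as shown above.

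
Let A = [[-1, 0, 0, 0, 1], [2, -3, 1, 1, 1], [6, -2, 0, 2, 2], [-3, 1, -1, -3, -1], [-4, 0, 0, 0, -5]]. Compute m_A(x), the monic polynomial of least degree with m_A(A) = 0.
m_A(x) = (x + 2)^2(x + 3)^2

The characteristic polynomial factors as (x + 2)^3(x + 3)^2. The minimal polynomial is ∏(x - λ)^{k_λ} where k_λ is the size of the largest Jordan block at λ.

For λ = -3: rank(A + 3I) = 4, and the largest Jordan block has size 2 (the smallest k with rank((A + 3I)^k) = rank((A + 3I)^(k+1))).
For λ = -2: rank(A + 2I) = 3, and the largest Jordan block has size 2 (the smallest k with rank((A + 2I)^k) = rank((A + 2I)^(k+1))).

So m_A(x) = (x + 2)^2(x + 3)^2.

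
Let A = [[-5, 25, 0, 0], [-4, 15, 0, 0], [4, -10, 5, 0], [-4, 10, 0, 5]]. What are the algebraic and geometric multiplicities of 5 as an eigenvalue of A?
algebraic multiplicity 4, geometric multiplicity 3

The characteristic polynomial is (x - 5)^4, so the factor x - 5 appears with exponent 4: the algebraic multiplicity is 4.

rank(A - 5I) = 1, so the eigenspace has dimension 4 - 1 = 3: the geometric multiplicity is 3.

Since 3 < 4, A is not diagonalizable.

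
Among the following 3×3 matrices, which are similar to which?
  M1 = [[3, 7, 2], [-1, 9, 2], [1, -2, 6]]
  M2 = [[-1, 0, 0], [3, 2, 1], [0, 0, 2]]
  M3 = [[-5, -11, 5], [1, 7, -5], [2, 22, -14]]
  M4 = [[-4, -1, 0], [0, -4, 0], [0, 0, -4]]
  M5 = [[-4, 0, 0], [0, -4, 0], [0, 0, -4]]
4 classes: {M1}, {M2}, {M3, M4}, {M5}

Characteristic polynomials: χ_{M1} = (x - 6)^3, χ_{M2} = (x - 2)^2(x + 1), χ_{M3} = (x + 4)^3, χ_{M4} = (x + 4)^3, χ_{M5} = (x + 4)^3.

{M1}: invariant factors (x - 6)^3.

{M2}: invariant factors (x - 2)^2(x + 1).

{M3, M4}: invariant factors x + 4, (x + 4)^2.

{M5}: invariant factors x + 4, x + 4, x + 4.

Matrices are similar if and only if their invariant-factor lists agree; the partition into similarity classes is {M1}, {M2}, {M3, M4}, {M5}.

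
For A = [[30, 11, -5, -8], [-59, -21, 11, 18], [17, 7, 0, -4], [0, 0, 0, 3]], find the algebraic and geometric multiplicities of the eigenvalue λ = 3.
algebraic multiplicity 4, geometric multiplicity 2

The characteristic polynomial is (x - 3)^4, so the factor x - 3 appears with exponent 4: the algebraic multiplicity is 4.

rank(A - 3I) = 2, so the eigenspace has dimension 4 - 2 = 2: the geometric multiplicity is 2.

Since 2 < 4, A is not diagonalizable.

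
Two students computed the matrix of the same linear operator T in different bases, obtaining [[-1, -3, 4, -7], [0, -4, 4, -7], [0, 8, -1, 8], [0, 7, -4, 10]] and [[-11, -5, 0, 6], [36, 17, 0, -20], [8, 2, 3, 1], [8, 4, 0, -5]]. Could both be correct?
Both have characteristic polynomial (x - 3)^2(x + 1)^2, but the minimal polynomial of A is (x - 3)^2(x + 1) while the minimal polynomial of B is (x - 3)^2(x + 1)^2. The minimal polynomial is a similarity invariant, so A and B are not similar.

No.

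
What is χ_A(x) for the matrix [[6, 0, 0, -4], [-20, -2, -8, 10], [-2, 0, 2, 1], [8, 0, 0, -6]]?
χ_A(x) = (x - 2)^2(x + 2)^2

xI - A = [[x - 6, 0, 0, 4], [20, x + 2, 8, -10], [2, 0, x - 2, -1], [-8, 0, 0, x + 6]].

Expanding det(xI - A) along the first row:
det(xI - A) = + (x - 6)·det([[x + 2, 8, -10], [0, x - 2, -1], [0, 0, x + 6]]) - (0)·det([[20, 8, -10], [2, x - 2, -1], [-8, 0, x + 6]]) + (0)·det([[20, x + 2, -10], [2, 0, -1], [-8, 0, x + 6]]) - (4)·det([[20, x + 2, 8], [2, 0, x - 2], [-8, 0, 0]]).

Evaluating gives χ_A(x) = x^4 - 8x^2 + 16 = (x - 2)^2(x + 2)^2.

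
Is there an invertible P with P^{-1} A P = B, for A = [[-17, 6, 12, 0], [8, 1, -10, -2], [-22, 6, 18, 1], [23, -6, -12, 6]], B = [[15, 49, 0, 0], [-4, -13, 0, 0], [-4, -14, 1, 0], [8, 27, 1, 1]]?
trace(A) = 8 but trace(B) = 4. The trace is a similarity invariant, so A and B are not similar.

No.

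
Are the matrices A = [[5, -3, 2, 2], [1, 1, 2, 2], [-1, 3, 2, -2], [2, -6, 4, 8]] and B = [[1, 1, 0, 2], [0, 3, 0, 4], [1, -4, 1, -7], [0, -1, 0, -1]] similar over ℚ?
trace(A) = 16 but trace(B) = 4. The trace is a similarity invariant, so A and B are not similar.

No.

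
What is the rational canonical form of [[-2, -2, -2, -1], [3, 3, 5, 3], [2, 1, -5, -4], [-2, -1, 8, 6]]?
R = [[0, 0, 0, -1], [1, 0, 0, 2], [0, 1, 0, -3], [0, 0, 1, 2]]

The invariant factors of A (the non-unit diagonal entries of the Smith normal form of xI - A over ℚ[x]) are (x^2 - x + 1)^2, each dividing the next. The characteristic polynomial is their product, (x^2 - x + 1)^2.

The rational canonical form is the block-diagonal matrix of companion matrices C(f_i):
R = [[0, 0, 0, -1], [1, 0, 0, 2], [0, 1, 0, -3], [0, 0, 1, 2]].

Note the characteristic polynomial does not split into linear factors over ℚ, so A has no Jordan form over ℚ; the rational canonical form exists over any field.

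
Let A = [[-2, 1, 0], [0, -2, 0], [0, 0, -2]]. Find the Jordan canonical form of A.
J = [[-2, 1, 0], [0, -2, 0], [0, 0, -2]]

The characteristic polynomial is det(xI - A) = (x + 2)^3, so the eigenvalues are -2 (algebraic multiplicity 3).

For λ = -2: rank(A + 2I) = 1, rank((A + 2I)^2) = 0. The eigenspace has dimension 3 - 1 = 2, so there are 2 Jordan blocks; the rank sequence gives block sizes [2, 1].

Assembling the blocks gives the Jordan form J above.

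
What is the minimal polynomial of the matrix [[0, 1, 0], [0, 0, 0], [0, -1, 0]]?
m_A(x) = x^2

The characteristic polynomial factors as x^3. The minimal polynomial is ∏(x - λ)^{k_λ} where k_λ is the size of the largest Jordan block at λ.

For λ = 0: rank(A) = 1, and the largest Jordan block has size 2 (the smallest k with rank(A^k) = rank(A^(k+1))).

So m_A(x) = x^2.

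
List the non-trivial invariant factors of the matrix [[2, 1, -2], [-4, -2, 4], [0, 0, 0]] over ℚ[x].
The Jordan structure of A has elementary divisors x^2, x. Arranging the block sizes at each eigenvalue in decreasing order and taking row products gives the invariant factors.

Invariant factors (smallest first, each dividing the next): x, x^2.

Check: the last factor x^2 is the minimal polynomial, and the product x^3 is the characteristic polynomial.

x, x^2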